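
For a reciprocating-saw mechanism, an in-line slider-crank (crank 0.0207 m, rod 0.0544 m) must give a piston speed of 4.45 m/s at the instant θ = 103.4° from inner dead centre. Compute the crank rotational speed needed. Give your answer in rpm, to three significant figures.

For an in-line slider-crank, |v_piston| = rω|sinθ|·[1 + r cosθ/√(L² − r² sin²θ)].
With r = 0.0207 m, L = 0.0544 m, θ = 103.4°: the bracketed kinematic factor |dx/dθ| = 0.018225 m.
ω = v/|dx/dθ| = 4.45/0.018225 = 244.17 rad/s.
N = 60ω/(2π) = 2331.7 rpm.

2330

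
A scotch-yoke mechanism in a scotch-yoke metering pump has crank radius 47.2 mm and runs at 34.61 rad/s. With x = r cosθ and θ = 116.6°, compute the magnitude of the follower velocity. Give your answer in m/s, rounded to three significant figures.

ω = 34.61 rad/s
x = r cosθ ⇒ ẋ = −rω sinθ.
|v| = rω|sinθ| = 0.0472·34.61·|sin 116.6°| = 1.4607 m/s.

1.46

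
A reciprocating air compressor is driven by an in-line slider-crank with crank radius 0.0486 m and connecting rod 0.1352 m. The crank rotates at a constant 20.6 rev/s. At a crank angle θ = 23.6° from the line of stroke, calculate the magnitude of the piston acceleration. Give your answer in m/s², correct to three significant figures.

ω = 2π·20.6 = 129.4 rad/s
x(θ) = r cosθ + √(L² − r² sin²θ); with ω constant, a = ω²·d²x/dθ².
d²x/dθ² = −r cosθ − r²(cos2θ)/√u − r⁴ sin²2θ/(4u^{3/2}),  u = L² − r² sin²θ = 0.0179005 m².
Substituting r = 0.0486 m, L = 0.1352 m, θ = 23.6°: d²x/dθ² = -0.056844 m.
a = ω²·d²x/dθ² = (129.4)²·(-0.056844) = -952.3 m/s²;  |a| = 952.3 m/s².

952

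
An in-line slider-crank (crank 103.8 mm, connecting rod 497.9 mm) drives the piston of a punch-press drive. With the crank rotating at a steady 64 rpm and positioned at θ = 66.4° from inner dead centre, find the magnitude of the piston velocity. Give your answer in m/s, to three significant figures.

0.692

ω = 2π·64/60 = 6.702 rad/s
For an in-line slider-crank, x = r cosθ + √(L² − r² sin²θ), so v = −rω sinθ·[1 + r cosθ/√(L² − r² sin²θ)].
With r = 0.1038 m, L = 0.4979 m, θ = 66.4°: √(L² − r² sin²θ) = 0.48873 m.
v = −0.1038·6.702·0.91636·[1 + 0.1038·0.40035/0.48873] = -0.6917 m/s.
|v| = 0.6917 m/s.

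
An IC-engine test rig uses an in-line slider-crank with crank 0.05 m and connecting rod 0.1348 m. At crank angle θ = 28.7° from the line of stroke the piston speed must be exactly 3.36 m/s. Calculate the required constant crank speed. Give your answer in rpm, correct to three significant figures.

For an in-line slider-crank, |v_piston| = rω|sinθ|·[1 + r cosθ/√(L² − r² sin²θ)].
With r = 0.05 m, L = 0.1348 m, θ = 28.7°: the bracketed kinematic factor |dx/dθ| = 0.03195 m.
ω = v/|dx/dθ| = 3.36/0.03195 = 105.16 rad/s.
N = 60ω/(2π) = 1004.2 rpm.

1000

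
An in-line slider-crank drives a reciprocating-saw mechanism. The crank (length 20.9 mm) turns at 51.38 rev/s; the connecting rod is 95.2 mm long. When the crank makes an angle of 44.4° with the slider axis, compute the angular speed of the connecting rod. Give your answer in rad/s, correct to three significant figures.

51.2

ω = 322.8 rad/s (converted from 51.38 rev/s).
The rod makes angle φ with the slider axis where L sinφ = r sinθ; differentiating, L cosφ·φ̇ = r ω cosθ.
L cosφ = √(L² − r² sin²θ) = 0.09407 m.
|ω_rod| = r ω |cosθ| / √(L² − r² sin²θ) = 0.0209·322.8·0.71447/0.09407 = 51.245 rad/s.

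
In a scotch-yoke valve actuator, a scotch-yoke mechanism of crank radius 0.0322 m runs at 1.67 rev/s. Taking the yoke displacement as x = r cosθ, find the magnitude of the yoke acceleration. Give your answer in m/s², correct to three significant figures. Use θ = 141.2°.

ω = 10.49 rad/s (from 1.67 rev/s).
x = r cosθ ⇒ ẍ = −rω² cosθ (ω constant).
|a| = rω²|cosθ| = 0.0322·(10.49)²·|cos 141.2°| = 2.763 m/s².

2.76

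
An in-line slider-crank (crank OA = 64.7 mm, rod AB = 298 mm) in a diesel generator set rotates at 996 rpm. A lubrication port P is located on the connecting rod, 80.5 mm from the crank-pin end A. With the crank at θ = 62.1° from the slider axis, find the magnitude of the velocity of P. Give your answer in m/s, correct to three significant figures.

ω = 104.3 rad/s.  Crank-pin speed |V_A| = rω = 6.7483 m/s, perpendicular to OA.
Rod angle: sinφ = −(r/L) sinθ ⇒ φ = -11.062°; ω_rod = −rω cosθ/√(L²−r²sin²θ) = -10.797 rad/s.
V_P = V_A + ω_rod × AP, with AP = 0.0805 m along the rod.
Components: V_Px = −rω sinθ − a·ω_rod·sinφ = -6.1307 m/s;  V_Py = rω cosθ + a·ω_rod·cosφ = +2.3047 m/s.
|V_P| = √(V_Px² + V_Py²) = 6.5496 m/s.

6.55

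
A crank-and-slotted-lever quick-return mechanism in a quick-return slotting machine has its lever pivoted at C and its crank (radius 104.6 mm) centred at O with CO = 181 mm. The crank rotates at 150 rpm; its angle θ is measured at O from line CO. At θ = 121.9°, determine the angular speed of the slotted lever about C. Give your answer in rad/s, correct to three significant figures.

0.621

ω = 15.71 rad/s (from 150 rpm).
Crank pin A relative to C: A = (d + r cosθ, r sinθ); lever angle φ = atan2(r sinθ, d + r cosθ).
Differentiating tanφ: φ̇ = rω(d cosθ + r)/(d² + r² + 2dr cosθ).
d² + r² + 2dr cosθ = |CA|² = 0.0236927 m²;  d cosθ + r = +0.0089527 m.
|ω_lever| = |0.1046·15.71·+0.0089527| / 0.0236927 = 0.62085 rad/s.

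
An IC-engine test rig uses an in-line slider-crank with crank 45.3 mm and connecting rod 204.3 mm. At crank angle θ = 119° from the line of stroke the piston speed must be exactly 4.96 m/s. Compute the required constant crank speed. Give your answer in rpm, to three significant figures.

1340

For an in-line slider-crank, |v_piston| = rω|sinθ|·[1 + r cosθ/√(L² − r² sin²θ)].
With r = 0.0453 m, L = 0.2043 m, θ = 119°: the bracketed kinematic factor |dx/dθ| = 0.035279 m.
ω = v/|dx/dθ| = 4.96/0.035279 = 140.59 rad/s.
N = 60ω/(2π) = 1342.6 rpm.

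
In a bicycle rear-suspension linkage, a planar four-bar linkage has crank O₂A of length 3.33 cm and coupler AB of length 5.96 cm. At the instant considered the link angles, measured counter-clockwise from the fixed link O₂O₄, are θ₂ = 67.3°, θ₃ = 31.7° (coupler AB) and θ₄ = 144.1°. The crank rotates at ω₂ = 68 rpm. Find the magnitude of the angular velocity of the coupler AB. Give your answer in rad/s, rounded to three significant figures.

ω₂ = 7.121 rad/s (from 68 rpm).
Differentiating the loop-closure r₂e^{iθ₂}+r₃e^{iθ₃}=r₁+r₄e^{iθ₄} gives r₂ω₂e^{iθ₂}+r₃ω₃e^{iθ₃}=r₄ω₄e^{iθ₄}.
Eliminating the other unknown: ω₃ = r₂ω₂ sin(θ₄−θ₂) / [r₃ sin(θ₃−θ₄)].
Numerator sine = +0.97358; denominator sine = -0.92455.
Result = 0.0333·7.121·(+0.97358) / (0.0596·(-0.92455)) = -4.1897 rad/s; magnitude 4.1897 rad/s.

4.19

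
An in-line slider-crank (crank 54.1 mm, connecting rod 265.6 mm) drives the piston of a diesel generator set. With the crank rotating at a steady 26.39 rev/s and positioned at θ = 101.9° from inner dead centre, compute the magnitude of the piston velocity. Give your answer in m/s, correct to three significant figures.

8.40

ω = 2π·26.4 = 165.8 rad/s
For an in-line slider-crank, x = r cosθ + √(L² − r² sin²θ), so v = −rω sinθ·[1 + r cosθ/√(L² − r² sin²θ)].
With r = 0.0541 m, L = 0.2656 m, θ = 101.9°: √(L² − r² sin²θ) = 0.26027 m.
v = −0.0541·165.8·0.97851·[1 + 0.0541·-0.20620/0.26027] = -8.4015 m/s.
|v| = 8.4015 m/s.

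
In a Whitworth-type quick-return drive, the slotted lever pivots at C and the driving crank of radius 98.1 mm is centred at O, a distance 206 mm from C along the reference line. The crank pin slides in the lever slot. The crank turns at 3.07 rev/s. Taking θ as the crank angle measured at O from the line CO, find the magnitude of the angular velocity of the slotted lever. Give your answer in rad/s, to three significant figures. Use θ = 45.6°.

5.71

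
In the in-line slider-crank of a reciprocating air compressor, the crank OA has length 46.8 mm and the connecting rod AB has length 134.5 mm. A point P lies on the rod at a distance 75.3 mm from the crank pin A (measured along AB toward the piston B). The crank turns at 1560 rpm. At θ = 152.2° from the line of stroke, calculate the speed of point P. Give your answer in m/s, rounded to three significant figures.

4.19

ω = 163.4 rad/s.  Crank-pin speed |V_A| = rω = 7.6454 m/s, perpendicular to OA.
Rod angle: sinφ = −(r/L) sinθ ⇒ φ = -9.339°; ω_rod = −rω cosθ/√(L²−r²sin²θ) = +50.958 rad/s.
V_P = V_A + ω_rod × AP, with AP = 0.0753 m along the rod.
Components: V_Px = −rω sinθ − a·ω_rod·sinφ = -2.943 m/s;  V_Py = rω cosθ + a·ω_rod·cosφ = -2.9767 m/s.
|V_P| = √(V_Px² + V_Py²) = 4.1859 m/s.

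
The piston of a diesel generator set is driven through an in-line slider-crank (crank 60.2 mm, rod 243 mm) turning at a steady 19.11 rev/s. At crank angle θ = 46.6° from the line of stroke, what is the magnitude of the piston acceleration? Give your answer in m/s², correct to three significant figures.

588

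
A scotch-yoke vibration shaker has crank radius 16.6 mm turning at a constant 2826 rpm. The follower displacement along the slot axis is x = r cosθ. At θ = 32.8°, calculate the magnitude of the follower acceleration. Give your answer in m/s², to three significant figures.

ω = 295.9 rad/s (from 2826 rpm).
x = r cosθ ⇒ ẍ = −rω² cosθ (ω constant).
|a| = rω²|cosθ| = 0.0166·(295.9)²·|cos 32.8°| = 1222 m/s².

1220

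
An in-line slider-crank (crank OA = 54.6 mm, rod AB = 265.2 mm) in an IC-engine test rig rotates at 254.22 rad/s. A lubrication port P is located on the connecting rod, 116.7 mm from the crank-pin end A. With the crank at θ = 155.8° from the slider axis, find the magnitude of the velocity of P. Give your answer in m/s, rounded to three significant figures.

ω = 254.2 rad/s.  Crank-pin speed |V_A| = rω = 13.88 m/s, perpendicular to OA.
Rod angle: sinφ = −(r/L) sinθ ⇒ φ = -4.841°; ω_rod = −rω cosθ/√(L²−r²sin²θ) = +47.911 rad/s.
V_P = V_A + ω_rod × AP, with AP = 0.1167 m along the rod.
Components: V_Px = −rω sinθ − a·ω_rod·sinφ = -5.218 m/s;  V_Py = rω cosθ + a·ω_rod·cosφ = -7.0894 m/s.
|V_P| = √(V_Px² + V_Py²) = 8.8027 m/s.

8.80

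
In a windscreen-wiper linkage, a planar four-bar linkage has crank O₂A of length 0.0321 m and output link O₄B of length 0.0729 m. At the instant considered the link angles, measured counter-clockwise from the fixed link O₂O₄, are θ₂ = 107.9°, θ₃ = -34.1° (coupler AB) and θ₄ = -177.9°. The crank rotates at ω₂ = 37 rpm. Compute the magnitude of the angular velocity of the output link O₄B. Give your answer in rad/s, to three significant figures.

ω₂ = 3.875 rad/s (from 37 rpm).
Differentiating the loop-closure r₂e^{iθ₂}+r₃e^{iθ₃}=r₁+r₄e^{iθ₄} gives r₂ω₂e^{iθ₂}+r₃ω₃e^{iθ₃}=r₄ω₄e^{iθ₄}.
Eliminating the other unknown: ω₄ = r₂ω₂ sin(θ₂−θ₃) / [r₄ sin(θ₄−θ₃)].
Numerator sine = +0.61566; denominator sine = -0.59061.
Result = 0.0321·3.875·(+0.61566) / (0.0729·(-0.59061)) = -1.7785 rad/s; magnitude 1.7785 rad/s.

1.78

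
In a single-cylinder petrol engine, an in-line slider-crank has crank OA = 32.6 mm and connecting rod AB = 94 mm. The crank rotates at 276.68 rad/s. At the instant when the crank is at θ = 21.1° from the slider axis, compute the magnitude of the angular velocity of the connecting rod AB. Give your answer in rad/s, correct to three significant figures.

90.2

ω = 276.7 rad/s
The rod makes angle φ with the slider axis where L sinφ = r sinθ; differentiating, L cosφ·φ̇ = r ω cosθ.
L cosφ = √(L² − r² sin²θ) = 0.093265 m.
|ω_rod| = r ω |cosθ| / √(L² − r² sin²θ) = 0.0326·276.7·0.93295/0.093265 = 90.228 rad/s.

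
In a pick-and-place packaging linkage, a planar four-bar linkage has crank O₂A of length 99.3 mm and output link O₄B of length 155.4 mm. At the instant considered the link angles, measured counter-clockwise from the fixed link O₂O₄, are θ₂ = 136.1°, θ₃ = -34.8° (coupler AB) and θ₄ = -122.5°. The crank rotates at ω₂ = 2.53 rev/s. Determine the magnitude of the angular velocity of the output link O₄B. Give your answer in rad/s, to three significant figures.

ω₂ = 15.9 rad/s (from 2.53 rev/s).
Differentiating the loop-closure r₂e^{iθ₂}+r₃e^{iθ₃}=r₁+r₄e^{iθ₄} gives r₂ω₂e^{iθ₂}+r₃ω₃e^{iθ₃}=r₄ω₄e^{iθ₄}.
Eliminating the other unknown: ω₄ = r₂ω₂ sin(θ₂−θ₃) / [r₄ sin(θ₄−θ₃)].
Numerator sine = +0.15816; denominator sine = -0.99919.
Result = 0.0993·15.9·(+0.15816) / (0.1554·(-0.99919)) = -1.6078 rad/s; magnitude 1.6078 rad/s.

1.61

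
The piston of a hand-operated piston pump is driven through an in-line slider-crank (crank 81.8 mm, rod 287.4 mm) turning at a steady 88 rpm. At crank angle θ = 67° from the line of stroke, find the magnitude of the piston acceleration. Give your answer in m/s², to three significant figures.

ω = 2π·88/60 = 9.215 rad/s
x(θ) = r cosθ + √(L² − r² sin²θ); with ω constant, a = ω²·d²x/dθ².
d²x/dθ² = −r cosθ − r²(cos2θ)/√u − r⁴ sin²2θ/(4u^{3/2}),  u = L² − r² sin²θ = 0.0769291 m².
Substituting r = 0.0818 m, L = 0.2874 m, θ = 67°: d²x/dθ² = -0.015475 m.
a = ω²·d²x/dθ² = (9.215)²·(-0.015475) = -1.3142 m/s²;  |a| = 1.3142 m/s².

1.31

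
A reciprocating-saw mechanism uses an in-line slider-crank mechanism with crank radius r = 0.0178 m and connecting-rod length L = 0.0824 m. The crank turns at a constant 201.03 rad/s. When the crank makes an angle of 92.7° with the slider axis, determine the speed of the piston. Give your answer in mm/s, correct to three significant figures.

3540

ω = 201 rad/s
For an in-line slider-crank, x = r cosθ + √(L² − r² sin²θ), so v = −rω sinθ·[1 + r cosθ/√(L² − r² sin²θ)].
With r = 0.0178 m, L = 0.0824 m, θ = 92.7°: √(L² − r² sin²θ) = 0.080459 m.
v = −0.0178·201·0.99889·[1 + 0.0178·-0.04711/0.080459] = -3.5371 m/s.
|v| = 3.5371 m/s = 3537.1 mm/s.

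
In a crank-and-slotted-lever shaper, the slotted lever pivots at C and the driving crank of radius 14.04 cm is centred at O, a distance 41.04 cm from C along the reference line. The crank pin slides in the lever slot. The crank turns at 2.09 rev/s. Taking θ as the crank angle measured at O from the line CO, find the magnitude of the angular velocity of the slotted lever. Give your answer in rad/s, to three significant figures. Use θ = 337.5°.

3.25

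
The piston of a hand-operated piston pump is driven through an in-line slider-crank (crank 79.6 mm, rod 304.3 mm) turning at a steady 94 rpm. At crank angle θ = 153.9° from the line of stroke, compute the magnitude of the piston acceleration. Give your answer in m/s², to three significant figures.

5.66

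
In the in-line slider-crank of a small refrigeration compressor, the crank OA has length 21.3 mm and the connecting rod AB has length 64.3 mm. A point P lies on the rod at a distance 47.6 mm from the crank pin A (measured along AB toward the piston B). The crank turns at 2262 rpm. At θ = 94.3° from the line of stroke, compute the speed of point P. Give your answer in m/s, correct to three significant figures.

4.93

ω = 236.9 rad/s.  Crank-pin speed |V_A| = rω = 5.0455 m/s, perpendicular to OA.
Rod angle: sinφ = −(r/L) sinθ ⇒ φ = -19.289°; ω_rod = −rω cosθ/√(L²−r²sin²θ) = +6.2333 rad/s.
V_P = V_A + ω_rod × AP, with AP = 0.0476 m along the rod.
Components: V_Px = −rω sinθ − a·ω_rod·sinφ = -4.9332 m/s;  V_Py = rω cosθ + a·ω_rod·cosφ = -0.098253 m/s.
|V_P| = √(V_Px² + V_Py²) = 4.9342 m/s.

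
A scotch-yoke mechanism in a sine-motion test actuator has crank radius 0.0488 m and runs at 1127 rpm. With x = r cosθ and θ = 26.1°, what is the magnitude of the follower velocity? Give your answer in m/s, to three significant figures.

2.53

ω = 118 rad/s (from 1127 rpm).
x = r cosθ ⇒ ẋ = −rω sinθ.
|v| = rω|sinθ| = 0.0488·118·|sin 26.1°| = 2.5338 m/s.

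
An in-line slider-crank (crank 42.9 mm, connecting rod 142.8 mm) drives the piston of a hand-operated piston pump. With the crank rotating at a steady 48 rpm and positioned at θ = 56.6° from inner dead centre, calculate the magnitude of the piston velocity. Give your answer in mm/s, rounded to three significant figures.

ω = 2π·48/60 = 5.027 rad/s
For an in-line slider-crank, x = r cosθ + √(L² − r² sin²θ), so v = −rω sinθ·[1 + r cosθ/√(L² − r² sin²θ)].
With r = 0.0429 m, L = 0.1428 m, θ = 56.6°: √(L² − r² sin²θ) = 0.13824 m.
v = −0.0429·5.027·0.83485·[1 + 0.0429·0.55048/0.13824] = -0.21078 m/s.
|v| = 0.21078 m/s = 210.78 mm/s.

211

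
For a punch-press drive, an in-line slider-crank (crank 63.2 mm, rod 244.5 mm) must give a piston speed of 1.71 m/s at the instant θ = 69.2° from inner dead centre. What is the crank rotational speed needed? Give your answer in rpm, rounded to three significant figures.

For an in-line slider-crank, |v_piston| = rω|sinθ|·[1 + r cosθ/√(L² − r² sin²θ)].
With r = 0.0632 m, L = 0.2445 m, θ = 69.2°: the bracketed kinematic factor |dx/dθ| = 0.06467 m.
ω = v/|dx/dθ| = 1.71/0.06467 = 26.442 rad/s.
N = 60ω/(2π) = 252.5 rpm.

253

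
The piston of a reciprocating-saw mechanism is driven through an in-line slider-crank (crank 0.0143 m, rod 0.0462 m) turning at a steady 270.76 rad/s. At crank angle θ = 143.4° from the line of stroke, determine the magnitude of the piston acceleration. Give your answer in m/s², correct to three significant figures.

739

ω = 270.8 rad/s
x(θ) = r cosθ + √(L² − r² sin²θ); with ω constant, a = ω²·d²x/dθ².
d²x/dθ² = −r cosθ − r²(cos2θ)/√u − r⁴ sin²2θ/(4u^{3/2}),  u = L² − r² sin²θ = 0.00206175 m².
Substituting r = 0.0143 m, L = 0.0462 m, θ = 143.4°: d²x/dθ² = +0.010076 m.
a = ω²·d²x/dθ² = (270.8)²·(+0.010076) = +738.7 m/s²;  |a| = 738.7 m/s².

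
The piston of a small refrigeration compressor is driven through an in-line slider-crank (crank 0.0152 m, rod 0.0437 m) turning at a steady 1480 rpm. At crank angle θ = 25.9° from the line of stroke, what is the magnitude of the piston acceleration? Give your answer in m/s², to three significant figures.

410

ω = 2π·1480/60 = 155 rad/s
x(θ) = r cosθ + √(L² − r² sin²θ); with ω constant, a = ω²·d²x/dθ².
d²x/dθ² = −r cosθ − r²(cos2θ)/√u − r⁴ sin²2θ/(4u^{3/2}),  u = L² − r² sin²θ = 0.00186561 m².
Substituting r = 0.0152 m, L = 0.0437 m, θ = 25.9°: d²x/dθ² = -0.017083 m.
a = ω²·d²x/dθ² = (155)²·(-0.017083) = -410.35 m/s²;  |a| = 410.35 m/s².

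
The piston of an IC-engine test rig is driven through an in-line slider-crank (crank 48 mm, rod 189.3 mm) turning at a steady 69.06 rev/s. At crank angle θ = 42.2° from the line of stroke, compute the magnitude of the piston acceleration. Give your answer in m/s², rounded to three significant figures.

ω = 2π·69.1 = 433.9 rad/s
x(θ) = r cosθ + √(L² − r² sin²θ); with ω constant, a = ω²·d²x/dθ².
d²x/dθ² = −r cosθ − r²(cos2θ)/√u − r⁴ sin²2θ/(4u^{3/2}),  u = L² − r² sin²θ = 0.0347949 m².
Substituting r = 0.048 m, L = 0.1893 m, θ = 42.2°: d²x/dθ² = -0.036966 m.
a = ω²·d²x/dθ² = (433.9)²·(-0.036966) = -6960.2 m/s²;  |a| = 6960.2 m/s².

6960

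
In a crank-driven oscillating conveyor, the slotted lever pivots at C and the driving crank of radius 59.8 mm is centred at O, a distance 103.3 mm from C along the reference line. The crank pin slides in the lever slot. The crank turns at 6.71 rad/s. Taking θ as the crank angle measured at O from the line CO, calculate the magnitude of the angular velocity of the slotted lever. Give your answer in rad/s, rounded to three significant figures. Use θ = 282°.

1.94

ω = 6.71 rad/s
Crank pin A relative to C: A = (d + r cosθ, r sinθ); lever angle φ = atan2(r sinθ, d + r cosθ).
Differentiating tanφ: φ̇ = rω(d cosθ + r)/(d² + r² + 2dr cosθ).
d² + r² + 2dr cosθ = |CA|² = 0.0168156 m²;  d cosθ + r = +0.081277 m.
|ω_lever| = |0.0598·6.71·+0.081277| / 0.0168156 = 1.9395 rad/s.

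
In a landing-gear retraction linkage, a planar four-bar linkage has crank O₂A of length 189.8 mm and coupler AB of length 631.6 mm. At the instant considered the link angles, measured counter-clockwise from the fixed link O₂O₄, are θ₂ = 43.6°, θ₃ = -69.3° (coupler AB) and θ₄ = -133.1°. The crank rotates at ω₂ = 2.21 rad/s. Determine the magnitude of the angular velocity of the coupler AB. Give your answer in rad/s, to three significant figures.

0.0426

ω₂ = 2.21 rad/s
Differentiating the loop-closure r₂e^{iθ₂}+r₃e^{iθ₃}=r₁+r₄e^{iθ₄} gives r₂ω₂e^{iθ₂}+r₃ω₃e^{iθ₃}=r₄ω₄e^{iθ₄}.
Eliminating the other unknown: ω₃ = r₂ω₂ sin(θ₄−θ₂) / [r₃ sin(θ₃−θ₄)].
Numerator sine = -0.05756; denominator sine = +0.89726.
Result = 0.1898·2.21·(-0.05756) / (0.6316·(+0.89726)) = -0.042607 rad/s; magnitude 0.042607 rad/s.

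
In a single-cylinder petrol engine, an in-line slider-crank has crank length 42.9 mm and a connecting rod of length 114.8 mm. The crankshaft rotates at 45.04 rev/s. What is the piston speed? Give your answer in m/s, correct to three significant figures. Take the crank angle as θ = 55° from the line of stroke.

12.2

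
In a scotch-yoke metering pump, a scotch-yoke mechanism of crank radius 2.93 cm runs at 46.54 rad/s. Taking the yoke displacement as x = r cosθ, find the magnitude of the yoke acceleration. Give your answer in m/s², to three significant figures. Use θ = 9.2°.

62.6

ω = 46.54 rad/s
x = r cosθ ⇒ ẍ = −rω² cosθ (ω constant).
|a| = rω²|cosθ| = 0.0293·(46.54)²·|cos 9.2°| = 62.647 m/s².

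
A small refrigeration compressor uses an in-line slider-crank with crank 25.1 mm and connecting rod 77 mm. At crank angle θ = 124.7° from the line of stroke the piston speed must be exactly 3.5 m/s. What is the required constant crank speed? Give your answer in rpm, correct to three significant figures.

2010

For an in-line slider-crank, |v_piston| = rω|sinθ|·[1 + r cosθ/√(L² − r² sin²θ)].
With r = 0.0251 m, L = 0.077 m, θ = 124.7°: the bracketed kinematic factor |dx/dθ| = 0.016661 m.
ω = v/|dx/dθ| = 3.5/0.016661 = 210.07 rad/s.
N = 60ω/(2π) = 2006 rpm.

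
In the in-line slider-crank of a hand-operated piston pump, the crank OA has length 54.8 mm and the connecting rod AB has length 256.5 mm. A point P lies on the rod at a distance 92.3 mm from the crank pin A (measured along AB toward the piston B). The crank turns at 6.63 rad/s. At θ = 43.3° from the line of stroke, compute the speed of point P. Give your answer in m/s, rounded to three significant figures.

0.313

ω = 6.63 rad/s.  Crank-pin speed |V_A| = rω = 0.36332 m/s, perpendicular to OA.
Rod angle: sinφ = −(r/L) sinθ ⇒ φ = -8.425°; ω_rod = −rω cosθ/√(L²−r²sin²θ) = -1.0421 rad/s.
V_P = V_A + ω_rod × AP, with AP = 0.0923 m along the rod.
Components: V_Px = −rω sinθ − a·ω_rod·sinφ = -0.26327 m/s;  V_Py = rω cosθ + a·ω_rod·cosφ = +0.16927 m/s.
|V_P| = √(V_Px² + V_Py²) = 0.31299 m/s.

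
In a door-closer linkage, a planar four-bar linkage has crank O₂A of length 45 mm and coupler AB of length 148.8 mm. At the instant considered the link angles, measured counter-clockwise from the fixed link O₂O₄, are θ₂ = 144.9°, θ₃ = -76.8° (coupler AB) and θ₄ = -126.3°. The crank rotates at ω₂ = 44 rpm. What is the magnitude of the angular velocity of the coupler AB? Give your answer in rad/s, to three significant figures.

1.83

ω₂ = 4.608 rad/s (from 44 rpm).
Differentiating the loop-closure r₂e^{iθ₂}+r₃e^{iθ₃}=r₁+r₄e^{iθ₄} gives r₂ω₂e^{iθ₂}+r₃ω₃e^{iθ₃}=r₄ω₄e^{iθ₄}.
Eliminating the other unknown: ω₃ = r₂ω₂ sin(θ₄−θ₂) / [r₃ sin(θ₃−θ₄)].
Numerator sine = +0.99978; denominator sine = +0.76041.
Result = 0.045·4.608·(+0.99978) / (0.1488·(+0.76041)) = +1.8321 rad/s; magnitude 1.8321 rad/s.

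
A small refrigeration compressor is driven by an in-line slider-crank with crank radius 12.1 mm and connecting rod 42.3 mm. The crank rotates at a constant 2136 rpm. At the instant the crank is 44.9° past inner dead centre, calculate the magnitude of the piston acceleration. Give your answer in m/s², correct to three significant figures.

433

ω = 2π·2136/60 = 223.7 rad/s
x(θ) = r cosθ + √(L² − r² sin²θ); with ω constant, a = ω²·d²x/dθ².
d²x/dθ² = −r cosθ − r²(cos2θ)/√u − r⁴ sin²2θ/(4u^{3/2}),  u = L² − r² sin²θ = 0.00171634 m².
Substituting r = 0.0121 m, L = 0.0423 m, θ = 44.9°: d²x/dθ² = -0.0086586 m.
a = ω²·d²x/dθ² = (223.7)²·(-0.0086586) = -433.22 m/s²;  |a| = 433.22 m/s².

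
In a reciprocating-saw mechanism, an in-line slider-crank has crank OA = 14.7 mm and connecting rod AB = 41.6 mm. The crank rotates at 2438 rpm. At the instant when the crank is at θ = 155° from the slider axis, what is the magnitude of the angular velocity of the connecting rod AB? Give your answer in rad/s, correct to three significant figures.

82.7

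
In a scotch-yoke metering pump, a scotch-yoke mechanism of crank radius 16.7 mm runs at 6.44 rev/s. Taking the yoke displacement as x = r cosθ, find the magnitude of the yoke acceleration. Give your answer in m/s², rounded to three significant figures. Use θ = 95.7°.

ω = 40.46 rad/s (from 6.44 rev/s).
x = r cosθ ⇒ ẍ = −rω² cosθ (ω constant).
|a| = rω²|cosθ| = 0.0167·(40.46)²·|cos 95.7°| = 2.7157 m/s².

2.72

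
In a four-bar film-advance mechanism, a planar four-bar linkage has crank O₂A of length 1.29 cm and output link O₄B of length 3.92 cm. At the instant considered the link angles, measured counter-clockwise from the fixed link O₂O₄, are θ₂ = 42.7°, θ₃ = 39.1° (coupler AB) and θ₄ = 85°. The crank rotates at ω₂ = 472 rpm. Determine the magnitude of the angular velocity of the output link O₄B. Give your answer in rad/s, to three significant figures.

ω₂ = 49.43 rad/s (from 472 rpm).
Differentiating the loop-closure r₂e^{iθ₂}+r₃e^{iθ₃}=r₁+r₄e^{iθ₄} gives r₂ω₂e^{iθ₂}+r₃ω₃e^{iθ₃}=r₄ω₄e^{iθ₄}.
Eliminating the other unknown: ω₄ = r₂ω₂ sin(θ₂−θ₃) / [r₄ sin(θ₄−θ₃)].
Numerator sine = +0.06279; denominator sine = +0.71813.
Result = 0.0129·49.43·(+0.06279) / (0.0392·(+0.71813)) = +1.4222 rad/s; magnitude 1.4222 rad/s.

1.42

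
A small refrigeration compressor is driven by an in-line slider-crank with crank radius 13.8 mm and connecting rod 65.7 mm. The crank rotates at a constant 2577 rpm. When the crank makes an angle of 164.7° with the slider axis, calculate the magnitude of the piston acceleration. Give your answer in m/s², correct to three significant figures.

787

ω = 2π·2577/60 = 269.9 rad/s
x(θ) = r cosθ + √(L² − r² sin²θ); with ω constant, a = ω²·d²x/dθ².
d²x/dθ² = −r cosθ − r²(cos2θ)/√u − r⁴ sin²2θ/(4u^{3/2}),  u = L² − r² sin²θ = 0.00430323 m².
Substituting r = 0.0138 m, L = 0.0657 m, θ = 164.7°: d²x/dθ² = +0.010804 m.
a = ω²·d²x/dθ² = (269.9)²·(+0.010804) = +786.79 m/s²;  |a| = 786.79 m/s².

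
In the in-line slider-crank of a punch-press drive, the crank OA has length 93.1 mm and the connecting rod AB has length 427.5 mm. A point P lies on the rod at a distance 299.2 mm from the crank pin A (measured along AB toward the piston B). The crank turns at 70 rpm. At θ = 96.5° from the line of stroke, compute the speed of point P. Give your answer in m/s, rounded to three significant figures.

0.666

ω = 7.33 rad/s.  Crank-pin speed |V_A| = rω = 0.68246 m/s, perpendicular to OA.
Rod angle: sinφ = −(r/L) sinθ ⇒ φ = -12.496°; ω_rod = −rω cosθ/√(L²−r²sin²θ) = +0.1851 rad/s.
V_P = V_A + ω_rod × AP, with AP = 0.2992 m along the rod.
Components: V_Px = −rω sinθ − a·ω_rod·sinφ = -0.66609 m/s;  V_Py = rω cosθ + a·ω_rod·cosφ = -0.023186 m/s.
|V_P| = √(V_Px² + V_Py²) = 0.66649 m/s.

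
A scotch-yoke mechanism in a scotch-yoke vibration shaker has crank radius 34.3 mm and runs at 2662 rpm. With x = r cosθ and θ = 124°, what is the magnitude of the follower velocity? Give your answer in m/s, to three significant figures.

7.93

ω = 278.8 rad/s (from 2662 rpm).
x = r cosθ ⇒ ẋ = −rω sinθ.
|v| = rω|sinθ| = 0.0343·278.8·|sin 124°| = 7.9269 m/s.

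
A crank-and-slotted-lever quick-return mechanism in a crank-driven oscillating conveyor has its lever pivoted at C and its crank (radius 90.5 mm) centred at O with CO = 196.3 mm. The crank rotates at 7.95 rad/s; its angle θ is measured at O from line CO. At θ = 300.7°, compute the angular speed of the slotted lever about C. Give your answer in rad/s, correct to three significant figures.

2.12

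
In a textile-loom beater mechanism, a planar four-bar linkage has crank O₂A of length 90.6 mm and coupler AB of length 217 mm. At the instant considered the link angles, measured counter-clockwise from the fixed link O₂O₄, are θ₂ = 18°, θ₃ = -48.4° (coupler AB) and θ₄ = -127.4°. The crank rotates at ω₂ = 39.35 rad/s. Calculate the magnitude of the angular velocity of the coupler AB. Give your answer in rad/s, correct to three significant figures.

ω₂ = 39.35 rad/s
Differentiating the loop-closure r₂e^{iθ₂}+r₃e^{iθ₃}=r₁+r₄e^{iθ₄} gives r₂ω₂e^{iθ₂}+r₃ω₃e^{iθ₃}=r₄ω₄e^{iθ₄}.
Eliminating the other unknown: ω₃ = r₂ω₂ sin(θ₄−θ₂) / [r₃ sin(θ₃−θ₄)].
Numerator sine = -0.56784; denominator sine = +0.98163.
Result = 0.0906·39.35·(-0.56784) / (0.217·(+0.98163)) = -9.5038 rad/s; magnitude 9.5038 rad/s.

9.50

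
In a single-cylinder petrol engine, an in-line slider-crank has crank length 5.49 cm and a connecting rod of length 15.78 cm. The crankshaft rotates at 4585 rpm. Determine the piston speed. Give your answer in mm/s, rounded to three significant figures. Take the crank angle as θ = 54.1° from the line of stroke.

ω = 2π·4585/60 = 480.1 rad/s
For an in-line slider-crank, x = r cosθ + √(L² − r² sin²θ), so v = −rω sinθ·[1 + r cosθ/√(L² − r² sin²θ)].
With r = 0.0549 m, L = 0.1578 m, θ = 54.1°: √(L² − r² sin²θ) = 0.1514 m.
v = −0.0549·480.1·0.81004·[1 + 0.0549·0.58637/0.1514] = -25.892 m/s.
|v| = 25.892 m/s = 25892 mm/s.

25900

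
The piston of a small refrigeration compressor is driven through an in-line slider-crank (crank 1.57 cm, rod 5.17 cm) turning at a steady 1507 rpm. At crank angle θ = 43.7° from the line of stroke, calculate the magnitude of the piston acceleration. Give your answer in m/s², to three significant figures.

ω = 2π·1507/60 = 157.8 rad/s
x(θ) = r cosθ + √(L² − r² sin²θ); with ω constant, a = ω²·d²x/dθ².
d²x/dθ² = −r cosθ − r²(cos2θ)/√u − r⁴ sin²2θ/(4u^{3/2}),  u = L² − r² sin²θ = 0.00255524 m².
Substituting r = 0.0157 m, L = 0.0517 m, θ = 43.7°: d²x/dθ² = -0.011689 m.
a = ω²·d²x/dθ² = (157.8)²·(-0.011689) = -291.12 m/s²;  |a| = 291.12 m/s².

291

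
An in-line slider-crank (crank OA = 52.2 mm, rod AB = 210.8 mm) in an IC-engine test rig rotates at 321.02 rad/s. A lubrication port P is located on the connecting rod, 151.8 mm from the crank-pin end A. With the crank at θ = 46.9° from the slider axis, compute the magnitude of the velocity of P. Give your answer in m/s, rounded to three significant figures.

14.1

ω = 321 rad/s.  Crank-pin speed |V_A| = rω = 16.757 m/s, perpendicular to OA.
Rod angle: sinφ = −(r/L) sinθ ⇒ φ = -10.417°; ω_rod = −rω cosθ/√(L²−r²sin²θ) = -55.226 rad/s.
V_P = V_A + ω_rod × AP, with AP = 0.1518 m along the rod.
Components: V_Px = −rω sinθ − a·ω_rod·sinφ = -13.751 m/s;  V_Py = rω cosθ + a·ω_rod·cosφ = +3.2046 m/s.
|V_P| = √(V_Px² + V_Py²) = 14.12 m/s.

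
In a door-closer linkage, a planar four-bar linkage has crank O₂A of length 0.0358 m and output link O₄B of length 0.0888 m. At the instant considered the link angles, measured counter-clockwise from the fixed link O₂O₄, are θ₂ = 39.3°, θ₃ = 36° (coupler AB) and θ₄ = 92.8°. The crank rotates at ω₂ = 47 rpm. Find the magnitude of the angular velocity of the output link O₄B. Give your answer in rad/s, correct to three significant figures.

0.137

ω₂ = 4.922 rad/s (from 47 rpm).
Differentiating the loop-closure r₂e^{iθ₂}+r₃e^{iθ₃}=r₁+r₄e^{iθ₄} gives r₂ω₂e^{iθ₂}+r₃ω₃e^{iθ₃}=r₄ω₄e^{iθ₄}.
Eliminating the other unknown: ω₄ = r₂ω₂ sin(θ₂−θ₃) / [r₄ sin(θ₄−θ₃)].
Numerator sine = +0.05756; denominator sine = +0.83676.
Result = 0.0358·4.922·(+0.05756) / (0.0888·(+0.83676)) = +0.1365 rad/s; magnitude 0.1365 rad/s.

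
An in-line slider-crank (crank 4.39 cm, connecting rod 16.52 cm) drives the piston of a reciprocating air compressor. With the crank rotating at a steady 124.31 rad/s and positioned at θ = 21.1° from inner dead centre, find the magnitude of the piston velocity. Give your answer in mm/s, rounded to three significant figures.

2450

ω = 124.3 rad/s
For an in-line slider-crank, x = r cosθ + √(L² − r² sin²θ), so v = −rω sinθ·[1 + r cosθ/√(L² − r² sin²θ)].
With r = 0.0439 m, L = 0.1652 m, θ = 21.1°: √(L² − r² sin²θ) = 0.16444 m.
v = −0.0439·124.3·0.36000·[1 + 0.0439·0.93295/0.16444] = -2.4539 m/s.
|v| = 2.4539 m/s = 2453.9 mm/s.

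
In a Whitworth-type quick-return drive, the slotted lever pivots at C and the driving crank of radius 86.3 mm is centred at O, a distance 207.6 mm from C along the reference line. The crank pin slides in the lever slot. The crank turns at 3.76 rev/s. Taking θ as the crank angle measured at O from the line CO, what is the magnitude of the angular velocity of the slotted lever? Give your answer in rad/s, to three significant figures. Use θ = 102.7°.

1.94

ω = 23.62 rad/s (from 3.76 rev/s).
Crank pin A relative to C: A = (d + r cosθ, r sinθ); lever angle φ = atan2(r sinθ, d + r cosθ).
Differentiating tanφ: φ̇ = rω(d cosθ + r)/(d² + r² + 2dr cosθ).
d² + r² + 2dr cosθ = |CA|² = 0.042668 m²;  d cosθ + r = +0.04066 m.
|ω_lever| = |0.0863·23.62·+0.04066| / 0.042668 = 1.9429 rad/s.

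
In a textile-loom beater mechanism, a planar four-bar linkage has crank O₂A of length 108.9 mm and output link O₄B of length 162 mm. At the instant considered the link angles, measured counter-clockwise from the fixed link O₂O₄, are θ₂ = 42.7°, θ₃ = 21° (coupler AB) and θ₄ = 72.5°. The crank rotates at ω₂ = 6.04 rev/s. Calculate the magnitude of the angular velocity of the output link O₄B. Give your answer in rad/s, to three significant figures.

12.1

ω₂ = 37.95 rad/s (from 6.04 rev/s).
Differentiating the loop-closure r₂e^{iθ₂}+r₃e^{iθ₃}=r₁+r₄e^{iθ₄} gives r₂ω₂e^{iθ₂}+r₃ω₃e^{iθ₃}=r₄ω₄e^{iθ₄}.
Eliminating the other unknown: ω₄ = r₂ω₂ sin(θ₂−θ₃) / [r₄ sin(θ₄−θ₃)].
Numerator sine = +0.36975; denominator sine = +0.78261.
Result = 0.1089·37.95·(+0.36975) / (0.162·(+0.78261)) = +12.053 rad/s; magnitude 12.053 rad/s.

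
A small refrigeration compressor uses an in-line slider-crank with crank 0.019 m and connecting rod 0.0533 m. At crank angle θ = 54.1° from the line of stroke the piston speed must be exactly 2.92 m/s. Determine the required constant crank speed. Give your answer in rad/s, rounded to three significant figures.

156

For an in-line slider-crank, |v_piston| = rω|sinθ|·[1 + r cosθ/√(L² − r² sin²θ)].
With r = 0.019 m, L = 0.0533 m, θ = 54.1°: the bracketed kinematic factor |dx/dθ| = 0.018751 m.
ω = v/|dx/dθ| = 2.92/0.018751 = 155.73 rad/s.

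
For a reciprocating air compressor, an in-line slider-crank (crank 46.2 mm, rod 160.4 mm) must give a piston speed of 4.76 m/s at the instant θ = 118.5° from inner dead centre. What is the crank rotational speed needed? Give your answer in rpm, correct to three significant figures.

1300

For an in-line slider-crank, |v_piston| = rω|sinθ|·[1 + r cosθ/√(L² − r² sin²θ)].
With r = 0.0462 m, L = 0.1604 m, θ = 118.5°: the bracketed kinematic factor |dx/dθ| = 0.034833 m.
ω = v/|dx/dθ| = 4.76/0.034833 = 136.65 rad/s.
N = 60ω/(2π) = 1304.9 rpm.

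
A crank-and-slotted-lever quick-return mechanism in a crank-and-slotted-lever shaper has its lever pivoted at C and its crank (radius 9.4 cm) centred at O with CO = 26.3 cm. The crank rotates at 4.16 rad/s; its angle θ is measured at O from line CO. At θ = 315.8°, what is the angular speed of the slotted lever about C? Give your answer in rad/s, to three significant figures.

0.974

ω = 4.16 rad/s
Crank pin A relative to C: A = (d + r cosθ, r sinθ); lever angle φ = atan2(r sinθ, d + r cosθ).
Differentiating tanφ: φ̇ = rω(d cosθ + r)/(d² + r² + 2dr cosθ).
d² + r² + 2dr cosθ = |CA|² = 0.113452 m²;  d cosθ + r = +0.28255 m.
|ω_lever| = |0.094·4.16·+0.28255| / 0.113452 = 0.97387 rad/s.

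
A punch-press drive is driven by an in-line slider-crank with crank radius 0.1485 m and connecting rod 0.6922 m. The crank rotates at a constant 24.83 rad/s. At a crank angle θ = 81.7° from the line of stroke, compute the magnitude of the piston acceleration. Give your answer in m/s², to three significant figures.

ω = 24.83 rad/s
x(θ) = r cosθ + √(L² − r² sin²θ); with ω constant, a = ω²·d²x/dθ².
d²x/dθ² = −r cosθ − r²(cos2θ)/√u − r⁴ sin²2θ/(4u^{3/2}),  u = L² − r² sin²θ = 0.457548 m².
Substituting r = 0.1485 m, L = 0.6922 m, θ = 81.7°: d²x/dθ² = +0.0097736 m.
a = ω²·d²x/dθ² = (24.83)²·(+0.0097736) = +6.0257 m/s²;  |a| = 6.0257 m/s².

6.03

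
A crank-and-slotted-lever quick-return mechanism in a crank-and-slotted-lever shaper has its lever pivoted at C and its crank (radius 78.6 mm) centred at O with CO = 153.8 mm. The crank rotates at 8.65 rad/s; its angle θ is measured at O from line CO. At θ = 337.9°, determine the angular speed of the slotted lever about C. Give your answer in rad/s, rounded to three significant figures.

2.88

ω = 8.65 rad/s
Crank pin A relative to C: A = (d + r cosθ, r sinθ); lever angle φ = atan2(r sinθ, d + r cosθ).
Differentiating tanφ: φ̇ = rω(d cosθ + r)/(d² + r² + 2dr cosθ).
d² + r² + 2dr cosθ = |CA|² = 0.0522334 m²;  d cosθ + r = +0.2211 m.
|ω_lever| = |0.0786·8.65·+0.2211| / 0.0522334 = 2.8779 rad/s.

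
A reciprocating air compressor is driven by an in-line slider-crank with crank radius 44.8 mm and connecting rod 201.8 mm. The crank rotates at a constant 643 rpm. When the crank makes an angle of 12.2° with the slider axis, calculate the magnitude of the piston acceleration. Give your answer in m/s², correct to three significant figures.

240

ω = 2π·643/60 = 67.33 rad/s
x(θ) = r cosθ + √(L² − r² sin²θ); with ω constant, a = ω²·d²x/dθ².
d²x/dθ² = −r cosθ − r²(cos2θ)/√u − r⁴ sin²2θ/(4u^{3/2}),  u = L² − r² sin²θ = 0.0406336 m².
Substituting r = 0.0448 m, L = 0.2018 m, θ = 12.2°: d²x/dθ² = -0.052877 m.
a = ω²·d²x/dθ² = (67.33)²·(-0.052877) = -239.74 m/s²;  |a| = 239.74 m/s².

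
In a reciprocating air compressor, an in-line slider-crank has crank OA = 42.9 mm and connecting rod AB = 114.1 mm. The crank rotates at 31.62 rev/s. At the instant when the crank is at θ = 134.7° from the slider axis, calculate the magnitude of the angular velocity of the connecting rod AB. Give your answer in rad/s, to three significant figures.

54.5

ω = 198.7 rad/s (converted from 31.62 rev/s).
The rod makes angle φ with the slider axis where L sinφ = r sinθ; differentiating, L cosφ·φ̇ = r ω cosθ.
L cosφ = √(L² − r² sin²θ) = 0.10995 m.
|ω_rod| = r ω |cosθ| / √(L² − r² sin²θ) = 0.0429·198.7·0.70339/0.10995 = 54.526 rad/s.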